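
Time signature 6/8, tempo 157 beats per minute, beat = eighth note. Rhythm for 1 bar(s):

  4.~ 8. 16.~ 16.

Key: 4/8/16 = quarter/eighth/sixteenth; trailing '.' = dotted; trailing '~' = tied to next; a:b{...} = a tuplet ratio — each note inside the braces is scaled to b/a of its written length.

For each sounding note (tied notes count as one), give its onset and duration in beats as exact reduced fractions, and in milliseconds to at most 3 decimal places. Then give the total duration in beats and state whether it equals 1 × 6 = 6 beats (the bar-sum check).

1) 0.0ms=0b +1719.745ms=9/2b
2) 1719.745ms=9/2b +573.248ms=3/2b
Σ=6b of 6 (157bpm 6/8) — PASS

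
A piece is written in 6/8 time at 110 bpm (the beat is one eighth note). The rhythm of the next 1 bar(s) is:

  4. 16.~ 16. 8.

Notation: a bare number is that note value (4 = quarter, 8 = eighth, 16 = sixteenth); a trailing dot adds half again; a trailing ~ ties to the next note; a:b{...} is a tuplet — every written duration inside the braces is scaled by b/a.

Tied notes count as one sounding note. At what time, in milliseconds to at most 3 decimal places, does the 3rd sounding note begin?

note 3 onset = 9/2b = 2454.545ms

1. 0.0ms @ 0 + 1636.364ms (3)
2. 1636.364ms @ 3 + 818.182ms (3/2)
3. 2454.545ms @ 9/2 + 818.182ms (3/2)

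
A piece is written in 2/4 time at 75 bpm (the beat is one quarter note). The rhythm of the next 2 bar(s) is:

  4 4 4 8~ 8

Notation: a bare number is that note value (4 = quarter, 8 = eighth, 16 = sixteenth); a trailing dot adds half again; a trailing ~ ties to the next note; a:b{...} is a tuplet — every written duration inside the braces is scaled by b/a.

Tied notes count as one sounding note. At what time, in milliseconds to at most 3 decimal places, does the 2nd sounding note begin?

note 2 onset = 1b = 800.0ms

1. 0.0ms @ 0 + 800.0ms (1)
2. 800.0ms @ 1 + 800.0ms (1)
3. 1600.0ms @ 2 + 800.0ms (1)
4. 2400.0ms @ 3 + 800.0ms (1)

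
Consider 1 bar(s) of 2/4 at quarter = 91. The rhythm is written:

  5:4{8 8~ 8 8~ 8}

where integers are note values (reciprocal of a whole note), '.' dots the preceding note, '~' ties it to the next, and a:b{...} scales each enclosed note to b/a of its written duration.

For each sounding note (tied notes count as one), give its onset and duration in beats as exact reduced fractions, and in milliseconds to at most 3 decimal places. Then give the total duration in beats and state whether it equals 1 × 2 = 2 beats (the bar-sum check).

1) 0.0ms=0b +263.736ms=2/5b
2) 263.736ms=2/5b +527.473ms=4/5b
3) 791.209ms=6/5b +527.473ms=4/5b
Σ=2b of 2 (91bpm 2/4) — PASS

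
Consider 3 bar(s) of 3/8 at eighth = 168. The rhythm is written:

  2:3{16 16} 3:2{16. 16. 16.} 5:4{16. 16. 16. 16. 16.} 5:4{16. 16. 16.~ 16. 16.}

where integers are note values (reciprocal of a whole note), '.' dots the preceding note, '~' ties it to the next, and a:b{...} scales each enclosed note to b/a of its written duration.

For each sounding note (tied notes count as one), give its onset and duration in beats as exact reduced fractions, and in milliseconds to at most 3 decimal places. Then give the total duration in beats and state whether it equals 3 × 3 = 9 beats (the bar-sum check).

1) 0.0ms=0b +267.857ms=3/4b
2) 267.857ms=3/4b +267.857ms=3/4b
3) 535.714ms=3/2b +178.571ms=1/2b
4) 714.286ms=2b +178.571ms=1/2b
5) 892.857ms=5/2b +178.571ms=1/2b
6) 1071.429ms=3b +214.286ms=3/5b
7) 1285.714ms=18/5b +214.286ms=3/5b
8) 1500.0ms=21/5b +214.286ms=3/5b
9) 1714.286ms=24/5b +214.286ms=3/5b
10) 1928.571ms=27/5b +214.286ms=3/5b
11) 2142.857ms=6b +214.286ms=3/5b
12) 2357.143ms=33/5b +214.286ms=3/5b
13) 2571.429ms=36/5b +428.571ms=6/5b
14) 3000.0ms=42/5b +214.286ms=3/5b
Σ=9b of 9 (168bpm 3/8) — PASS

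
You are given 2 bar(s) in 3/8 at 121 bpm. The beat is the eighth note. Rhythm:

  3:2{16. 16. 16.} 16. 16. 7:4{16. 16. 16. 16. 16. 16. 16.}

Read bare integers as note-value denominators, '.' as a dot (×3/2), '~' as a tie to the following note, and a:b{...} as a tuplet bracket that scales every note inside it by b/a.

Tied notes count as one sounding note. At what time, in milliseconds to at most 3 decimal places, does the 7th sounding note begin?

1. 0.0ms @ 0 + 247.934ms (1/2)
2. 247.934ms @ 1/2 + 247.934ms (1/2)
3. 495.868ms @ 1 + 247.934ms (1/2)
4. 743.802ms @ 3/2 + 371.901ms (3/4)
5. 1115.702ms @ 9/4 + 371.901ms (3/4)
6. 1487.603ms @ 3 + 212.515ms (3/7)
7. 1700.118ms @ 24/7 + 212.515ms (3/7)
8. 1912.633ms @ 27/7 + 212.515ms (3/7)
9. 2125.148ms @ 30/7 + 212.515ms (3/7)
10. 2337.662ms @ 33/7 + 212.515ms (3/7)
11. 2550.177ms @ 36/7 + 212.515ms (3/7)
12. 2762.692ms @ 39/7 + 212.515ms (3/7)

note 7 onset = 24/7b = 1700.118ms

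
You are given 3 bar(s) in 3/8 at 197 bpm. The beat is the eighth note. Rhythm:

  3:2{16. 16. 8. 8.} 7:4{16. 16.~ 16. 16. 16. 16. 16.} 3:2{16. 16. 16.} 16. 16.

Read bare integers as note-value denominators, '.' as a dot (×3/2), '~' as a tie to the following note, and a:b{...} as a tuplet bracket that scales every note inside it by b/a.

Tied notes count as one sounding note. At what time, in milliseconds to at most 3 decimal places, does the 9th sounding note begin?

1. 0.0ms @ 0 + 152.284ms (1/2)
2. 152.284ms @ 1/2 + 152.284ms (1/2)
3. 304.569ms @ 1 + 304.569ms (1)
4. 609.137ms @ 2 + 304.569ms (1)
5. 913.706ms @ 3 + 130.529ms (3/7)
6. 1044.235ms @ 24/7 + 261.059ms (6/7)
7. 1305.294ms @ 30/7 + 130.529ms (3/7)
8. 1435.823ms @ 33/7 + 130.529ms (3/7)
9. 1566.352ms @ 36/7 + 130.529ms (3/7)
10. 1696.882ms @ 39/7 + 130.529ms (3/7)
11. 1827.411ms @ 6 + 152.284ms (1/2)
12. 1979.695ms @ 13/2 + 152.284ms (1/2)
13. 2131.98ms @ 7 + 152.284ms (1/2)
14. 2284.264ms @ 15/2 + 228.426ms (3/4)
15. 2512.69ms @ 33/4 + 228.426ms (3/4)

note 9 onset = 36/7b = 1566.352ms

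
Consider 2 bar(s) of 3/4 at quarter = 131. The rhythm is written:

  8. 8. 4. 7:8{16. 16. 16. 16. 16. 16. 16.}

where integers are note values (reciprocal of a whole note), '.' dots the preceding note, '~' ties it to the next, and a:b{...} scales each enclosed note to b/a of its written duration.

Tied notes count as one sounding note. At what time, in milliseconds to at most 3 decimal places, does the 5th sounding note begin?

note 5 onset = 24/7b = 1570.338ms

1. 0.0ms @ 0 + 343.511ms (3/4)
2. 343.511ms @ 3/4 + 343.511ms (3/4)
3. 687.023ms @ 3/2 + 687.023ms (3/2)
4. 1374.046ms @ 3 + 196.292ms (3/7)
5. 1570.338ms @ 24/7 + 196.292ms (3/7)
6. 1766.63ms @ 27/7 + 196.292ms (3/7)
7. 1962.923ms @ 30/7 + 196.292ms (3/7)
8. 2159.215ms @ 33/7 + 196.292ms (3/7)
9. 2355.507ms @ 36/7 + 196.292ms (3/7)
10. 2551.799ms @ 39/7 + 196.292ms (3/7)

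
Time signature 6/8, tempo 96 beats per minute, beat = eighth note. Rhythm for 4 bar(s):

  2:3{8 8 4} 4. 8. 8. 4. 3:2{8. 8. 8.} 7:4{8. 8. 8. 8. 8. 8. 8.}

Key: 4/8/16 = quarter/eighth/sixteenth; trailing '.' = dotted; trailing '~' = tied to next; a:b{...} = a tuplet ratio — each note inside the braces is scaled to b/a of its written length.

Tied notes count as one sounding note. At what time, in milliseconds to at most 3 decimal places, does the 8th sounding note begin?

1. 0.0ms @ 0 + 937.5ms (3/2)
2. 937.5ms @ 3/2 + 937.5ms (3/2)
3. 1875.0ms @ 3 + 1875.0ms (3)
4. 3750.0ms @ 6 + 1875.0ms (3)
5. 5625.0ms @ 9 + 937.5ms (3/2)
6. 6562.5ms @ 21/2 + 937.5ms (3/2)
7. 7500.0ms @ 12 + 1875.0ms (3)
8. 9375.0ms @ 15 + 625.0ms (1)
9. 10000.0ms @ 16 + 625.0ms (1)
10. 10625.0ms @ 17 + 625.0ms (1)
11. 11250.0ms @ 18 + 535.714ms (6/7)
12. 11785.714ms @ 132/7 + 535.714ms (6/7)
13. 12321.429ms @ 138/7 + 535.714ms (6/7)
14. 12857.143ms @ 144/7 + 535.714ms (6/7)
15. 13392.857ms @ 150/7 + 535.714ms (6/7)
16. 13928.571ms @ 156/7 + 535.714ms (6/7)
17. 14464.286ms @ 162/7 + 535.714ms (6/7)

note 8 onset = 15b = 9375.0ms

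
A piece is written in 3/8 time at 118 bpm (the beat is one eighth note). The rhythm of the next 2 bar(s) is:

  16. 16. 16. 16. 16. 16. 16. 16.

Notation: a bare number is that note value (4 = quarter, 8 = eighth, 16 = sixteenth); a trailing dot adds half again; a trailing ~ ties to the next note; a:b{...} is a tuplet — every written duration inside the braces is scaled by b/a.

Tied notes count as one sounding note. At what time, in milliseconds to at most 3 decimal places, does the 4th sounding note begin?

1. 0.0ms @ 0 + 381.356ms (3/4)
2. 381.356ms @ 3/4 + 381.356ms (3/4)
3. 762.712ms @ 3/2 + 381.356ms (3/4)
4. 1144.068ms @ 9/4 + 381.356ms (3/4)
5. 1525.424ms @ 3 + 381.356ms (3/4)
6. 1906.78ms @ 15/4 + 381.356ms (3/4)
7. 2288.136ms @ 9/2 + 381.356ms (3/4)
8. 2669.492ms @ 21/4 + 381.356ms (3/4)

note 4 onset = 9/4b = 1144.068ms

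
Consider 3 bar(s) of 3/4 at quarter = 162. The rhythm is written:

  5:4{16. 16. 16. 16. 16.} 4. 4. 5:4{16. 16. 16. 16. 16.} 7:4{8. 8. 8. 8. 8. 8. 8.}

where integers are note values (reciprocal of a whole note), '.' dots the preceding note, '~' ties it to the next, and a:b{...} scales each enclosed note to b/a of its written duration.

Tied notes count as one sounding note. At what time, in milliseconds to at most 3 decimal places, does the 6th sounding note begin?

note 6 onset = 3/2b = 555.556ms

1. 0.0ms @ 0 + 111.111ms (3/10)
2. 111.111ms @ 3/10 + 111.111ms (3/10)
3. 222.222ms @ 3/5 + 111.111ms (3/10)
4. 333.333ms @ 9/10 + 111.111ms (3/10)
5. 444.444ms @ 6/5 + 111.111ms (3/10)
6. 555.556ms @ 3/2 + 555.556ms (3/2)
7. 1111.111ms @ 3 + 555.556ms (3/2)
8. 1666.667ms @ 9/2 + 111.111ms (3/10)
9. 1777.778ms @ 24/5 + 111.111ms (3/10)
10. 1888.889ms @ 51/10 + 111.111ms (3/10)
11. 2000.0ms @ 27/5 + 111.111ms (3/10)
12. 2111.111ms @ 57/10 + 111.111ms (3/10)
13. 2222.222ms @ 6 + 158.73ms (3/7)
14. 2380.952ms @ 45/7 + 158.73ms (3/7)
15. 2539.683ms @ 48/7 + 158.73ms (3/7)
16. 2698.413ms @ 51/7 + 158.73ms (3/7)
17. 2857.143ms @ 54/7 + 158.73ms (3/7)
18. 3015.873ms @ 57/7 + 158.73ms (3/7)
19. 3174.603ms @ 60/7 + 158.73ms (3/7)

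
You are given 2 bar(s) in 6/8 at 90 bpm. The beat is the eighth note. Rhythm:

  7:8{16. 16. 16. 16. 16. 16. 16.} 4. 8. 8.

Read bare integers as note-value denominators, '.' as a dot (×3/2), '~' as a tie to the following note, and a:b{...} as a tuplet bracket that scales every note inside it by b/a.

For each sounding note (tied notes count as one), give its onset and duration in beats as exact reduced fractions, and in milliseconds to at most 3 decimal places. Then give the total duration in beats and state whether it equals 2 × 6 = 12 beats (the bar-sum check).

1) 0.0ms=0b +571.429ms=6/7b
2) 571.429ms=6/7b +571.429ms=6/7b
3) 1142.857ms=12/7b +571.429ms=6/7b
4) 1714.286ms=18/7b +571.429ms=6/7b
5) 2285.714ms=24/7b +571.429ms=6/7b
6) 2857.143ms=30/7b +571.429ms=6/7b
7) 3428.571ms=36/7b +571.429ms=6/7b
8) 4000.0ms=6b +2000.0ms=3b
9) 6000.0ms=9b +1000.0ms=3/2b
10) 7000.0ms=21/2b +1000.0ms=3/2b
Σ=12b of 12 (90bpm 6/8) — PASS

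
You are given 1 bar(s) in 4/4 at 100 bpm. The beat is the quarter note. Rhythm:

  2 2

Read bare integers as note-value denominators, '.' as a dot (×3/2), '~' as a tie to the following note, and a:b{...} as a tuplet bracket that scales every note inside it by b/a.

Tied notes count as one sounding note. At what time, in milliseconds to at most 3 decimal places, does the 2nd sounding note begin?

note 2 onset = 2b = 1200.0ms

1. 0.0ms @ 0 + 1200.0ms (2)
2. 1200.0ms @ 2 + 1200.0ms (2)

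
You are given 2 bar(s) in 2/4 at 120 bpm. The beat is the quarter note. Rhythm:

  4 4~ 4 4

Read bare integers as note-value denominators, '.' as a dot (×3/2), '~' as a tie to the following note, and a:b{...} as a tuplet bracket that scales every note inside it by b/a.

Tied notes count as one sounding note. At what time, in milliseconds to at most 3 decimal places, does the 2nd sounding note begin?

1. 0.0ms @ 0 + 500.0ms (1)
2. 500.0ms @ 1 + 1000.0ms (2)
3. 1500.0ms @ 3 + 500.0ms (1)

note 2 onset = 1b = 500.0ms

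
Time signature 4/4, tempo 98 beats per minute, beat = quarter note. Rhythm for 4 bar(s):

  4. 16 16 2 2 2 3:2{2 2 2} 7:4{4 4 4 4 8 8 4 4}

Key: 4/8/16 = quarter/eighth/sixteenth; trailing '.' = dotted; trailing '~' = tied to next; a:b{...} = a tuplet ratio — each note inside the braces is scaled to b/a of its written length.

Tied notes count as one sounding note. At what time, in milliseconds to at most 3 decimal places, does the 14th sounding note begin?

1. 0.0ms @ 0 + 918.367ms (3/2)
2. 918.367ms @ 3/2 + 153.061ms (1/4)
3. 1071.429ms @ 7/4 + 153.061ms (1/4)
4. 1224.49ms @ 2 + 1224.49ms (2)
5. 2448.98ms @ 4 + 1224.49ms (2)
6. 3673.469ms @ 6 + 1224.49ms (2)
7. 4897.959ms @ 8 + 816.327ms (4/3)
8. 5714.286ms @ 28/3 + 816.327ms (4/3)
9. 6530.612ms @ 32/3 + 816.327ms (4/3)
10. 7346.939ms @ 12 + 349.854ms (4/7)
11. 7696.793ms @ 88/7 + 349.854ms (4/7)
12. 8046.647ms @ 92/7 + 349.854ms (4/7)
13. 8396.501ms @ 96/7 + 349.854ms (4/7)
14. 8746.356ms @ 100/7 + 174.927ms (2/7)
15. 8921.283ms @ 102/7 + 174.927ms (2/7)
16. 9096.21ms @ 104/7 + 349.854ms (4/7)
17. 9446.064ms @ 108/7 + 349.854ms (4/7)

note 14 onset = 100/7b = 8746.356ms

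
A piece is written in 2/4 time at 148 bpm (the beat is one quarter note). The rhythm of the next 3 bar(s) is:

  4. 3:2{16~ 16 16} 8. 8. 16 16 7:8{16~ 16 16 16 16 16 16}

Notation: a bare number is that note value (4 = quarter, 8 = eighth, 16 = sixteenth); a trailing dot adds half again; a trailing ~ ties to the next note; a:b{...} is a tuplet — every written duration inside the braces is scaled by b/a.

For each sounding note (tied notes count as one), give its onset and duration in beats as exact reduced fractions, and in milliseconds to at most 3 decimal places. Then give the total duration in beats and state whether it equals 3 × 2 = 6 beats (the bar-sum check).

1) 0.0ms=0b +608.108ms=3/2b
2) 608.108ms=3/2b +135.135ms=1/3b
3) 743.243ms=11/6b +67.568ms=1/6b
4) 810.811ms=2b +304.054ms=3/4b
5) 1114.865ms=11/4b +304.054ms=3/4b
6) 1418.919ms=7/2b +101.351ms=1/4b
7) 1520.27ms=15/4b +101.351ms=1/4b
8) 1621.622ms=4b +231.66ms=4/7b
9) 1853.282ms=32/7b +115.83ms=2/7b
10) 1969.112ms=34/7b +115.83ms=2/7b
11) 2084.942ms=36/7b +115.83ms=2/7b
12) 2200.772ms=38/7b +115.83ms=2/7b
13) 2316.602ms=40/7b +115.83ms=2/7b
Σ=6b of 6 (148bpm 2/4) — PASS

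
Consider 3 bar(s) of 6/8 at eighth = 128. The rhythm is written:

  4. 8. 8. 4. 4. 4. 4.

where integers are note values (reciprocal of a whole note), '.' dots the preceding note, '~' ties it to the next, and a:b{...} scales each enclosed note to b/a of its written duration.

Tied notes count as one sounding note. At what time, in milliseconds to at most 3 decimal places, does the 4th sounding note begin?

note 4 onset = 6b = 2812.5ms

1. 0.0ms @ 0 + 1406.25ms (3)
2. 1406.25ms @ 3 + 703.125ms (3/2)
3. 2109.375ms @ 9/2 + 703.125ms (3/2)
4. 2812.5ms @ 6 + 1406.25ms (3)
5. 4218.75ms @ 9 + 1406.25ms (3)
6. 5625.0ms @ 12 + 1406.25ms (3)
7. 7031.25ms @ 15 + 1406.25ms (3)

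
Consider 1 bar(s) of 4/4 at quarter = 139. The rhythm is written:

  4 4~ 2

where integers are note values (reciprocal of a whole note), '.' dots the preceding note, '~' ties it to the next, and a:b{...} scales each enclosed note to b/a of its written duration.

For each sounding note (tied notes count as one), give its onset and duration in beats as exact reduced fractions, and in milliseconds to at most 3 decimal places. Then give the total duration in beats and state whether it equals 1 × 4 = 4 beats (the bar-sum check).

1) 0.0ms=0b +431.655ms=1b
2) 431.655ms=1b +1294.964ms=3b
Σ=4b of 4 (139bpm 4/4) — PASS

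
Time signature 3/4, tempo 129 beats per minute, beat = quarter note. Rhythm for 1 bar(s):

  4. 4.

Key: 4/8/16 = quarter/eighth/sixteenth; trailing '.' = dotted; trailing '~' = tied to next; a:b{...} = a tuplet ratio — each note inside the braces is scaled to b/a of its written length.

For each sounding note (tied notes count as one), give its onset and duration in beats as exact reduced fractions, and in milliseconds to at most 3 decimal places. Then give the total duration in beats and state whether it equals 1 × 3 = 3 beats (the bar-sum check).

1) 0.0ms=0b +697.674ms=3/2b
2) 697.674ms=3/2b +697.674ms=3/2b
Σ=3b of 3 (129bpm 3/4) — PASS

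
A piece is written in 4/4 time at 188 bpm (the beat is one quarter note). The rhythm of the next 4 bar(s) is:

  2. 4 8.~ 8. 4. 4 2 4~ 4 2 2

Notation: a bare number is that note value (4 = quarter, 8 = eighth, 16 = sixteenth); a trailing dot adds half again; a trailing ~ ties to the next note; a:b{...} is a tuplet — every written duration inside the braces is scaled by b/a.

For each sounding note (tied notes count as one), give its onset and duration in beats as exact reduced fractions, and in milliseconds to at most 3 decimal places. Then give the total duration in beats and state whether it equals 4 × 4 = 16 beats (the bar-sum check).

1) 0.0ms=0b +957.447ms=3b
2) 957.447ms=3b +319.149ms=1b
3) 1276.596ms=4b +478.723ms=3/2b
4) 1755.319ms=11/2b +478.723ms=3/2b
5) 2234.043ms=7b +319.149ms=1b
6) 2553.191ms=8b +638.298ms=2b
7) 3191.489ms=10b +638.298ms=2b
8) 3829.787ms=12b +638.298ms=2b
9) 4468.085ms=14b +638.298ms=2b
Σ=16b of 16 (188bpm 4/4) — PASS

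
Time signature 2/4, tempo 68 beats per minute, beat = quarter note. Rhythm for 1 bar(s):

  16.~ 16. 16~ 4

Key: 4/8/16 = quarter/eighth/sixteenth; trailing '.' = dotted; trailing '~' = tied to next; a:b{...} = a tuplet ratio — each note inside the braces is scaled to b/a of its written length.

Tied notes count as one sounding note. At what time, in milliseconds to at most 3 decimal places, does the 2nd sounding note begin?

note 2 onset = 3/4b = 661.765ms

1. 0.0ms @ 0 + 661.765ms (3/4)
2. 661.765ms @ 3/4 + 1102.941ms (5/4)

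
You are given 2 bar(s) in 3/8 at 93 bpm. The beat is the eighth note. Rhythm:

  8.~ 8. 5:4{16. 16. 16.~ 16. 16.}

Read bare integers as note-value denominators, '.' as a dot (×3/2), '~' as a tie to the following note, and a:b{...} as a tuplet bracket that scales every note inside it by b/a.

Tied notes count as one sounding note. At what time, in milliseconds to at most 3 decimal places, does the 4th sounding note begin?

note 4 onset = 21/5b = 2709.677ms

1. 0.0ms @ 0 + 1935.484ms (3)
2. 1935.484ms @ 3 + 387.097ms (3/5)
3. 2322.581ms @ 18/5 + 387.097ms (3/5)
4. 2709.677ms @ 21/5 + 774.194ms (6/5)
5. 3483.871ms @ 27/5 + 387.097ms (3/5)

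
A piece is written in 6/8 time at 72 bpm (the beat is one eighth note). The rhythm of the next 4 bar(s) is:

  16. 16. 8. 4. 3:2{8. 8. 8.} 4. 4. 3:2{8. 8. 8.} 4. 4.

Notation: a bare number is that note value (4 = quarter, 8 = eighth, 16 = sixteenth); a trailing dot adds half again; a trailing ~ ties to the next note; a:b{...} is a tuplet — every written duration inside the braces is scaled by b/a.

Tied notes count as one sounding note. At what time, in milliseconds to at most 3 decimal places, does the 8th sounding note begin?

1. 0.0ms @ 0 + 625.0ms (3/4)
2. 625.0ms @ 3/4 + 625.0ms (3/4)
3. 1250.0ms @ 3/2 + 1250.0ms (3/2)
4. 2500.0ms @ 3 + 2500.0ms (3)
5. 5000.0ms @ 6 + 833.333ms (1)
6. 5833.333ms @ 7 + 833.333ms (1)
7. 6666.667ms @ 8 + 833.333ms (1)
8. 7500.0ms @ 9 + 2500.0ms (3)
9. 10000.0ms @ 12 + 2500.0ms (3)
10. 12500.0ms @ 15 + 833.333ms (1)
11. 13333.333ms @ 16 + 833.333ms (1)
12. 14166.667ms @ 17 + 833.333ms (1)
13. 15000.0ms @ 18 + 2500.0ms (3)
14. 17500.0ms @ 21 + 2500.0ms (3)

note 8 onset = 9b = 7500.0ms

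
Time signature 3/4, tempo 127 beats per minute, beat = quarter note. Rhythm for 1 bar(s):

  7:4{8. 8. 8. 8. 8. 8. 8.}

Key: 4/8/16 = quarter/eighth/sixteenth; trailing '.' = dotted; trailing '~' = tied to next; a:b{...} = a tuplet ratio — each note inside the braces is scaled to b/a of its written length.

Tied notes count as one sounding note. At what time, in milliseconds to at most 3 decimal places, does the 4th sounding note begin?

note 4 onset = 9/7b = 607.424ms

1. 0.0ms @ 0 + 202.475ms (3/7)
2. 202.475ms @ 3/7 + 202.475ms (3/7)
3. 404.949ms @ 6/7 + 202.475ms (3/7)
4. 607.424ms @ 9/7 + 202.475ms (3/7)
5. 809.899ms @ 12/7 + 202.475ms (3/7)
6. 1012.373ms @ 15/7 + 202.475ms (3/7)
7. 1214.848ms @ 18/7 + 202.475ms (3/7)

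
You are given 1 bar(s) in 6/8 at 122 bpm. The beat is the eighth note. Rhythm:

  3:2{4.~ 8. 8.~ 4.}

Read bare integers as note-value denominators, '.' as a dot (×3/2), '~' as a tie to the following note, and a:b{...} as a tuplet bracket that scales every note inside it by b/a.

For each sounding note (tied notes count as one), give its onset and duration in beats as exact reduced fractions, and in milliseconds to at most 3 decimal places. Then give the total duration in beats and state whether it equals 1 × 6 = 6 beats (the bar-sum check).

1) 0.0ms=0b +1475.41ms=3b
2) 1475.41ms=3b +1475.41ms=3b
Σ=6b of 6 (122bpm 6/8) — PASS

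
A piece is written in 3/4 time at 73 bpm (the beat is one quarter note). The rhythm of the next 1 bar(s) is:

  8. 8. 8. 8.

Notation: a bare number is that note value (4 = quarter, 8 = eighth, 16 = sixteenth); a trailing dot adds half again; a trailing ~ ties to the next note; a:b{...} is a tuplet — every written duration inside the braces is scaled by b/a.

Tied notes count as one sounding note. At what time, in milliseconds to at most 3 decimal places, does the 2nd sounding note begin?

1. 0.0ms @ 0 + 616.438ms (3/4)
2. 616.438ms @ 3/4 + 616.438ms (3/4)
3. 1232.877ms @ 3/2 + 616.438ms (3/4)
4. 1849.315ms @ 9/4 + 616.438ms (3/4)

note 2 onset = 3/4b = 616.438ms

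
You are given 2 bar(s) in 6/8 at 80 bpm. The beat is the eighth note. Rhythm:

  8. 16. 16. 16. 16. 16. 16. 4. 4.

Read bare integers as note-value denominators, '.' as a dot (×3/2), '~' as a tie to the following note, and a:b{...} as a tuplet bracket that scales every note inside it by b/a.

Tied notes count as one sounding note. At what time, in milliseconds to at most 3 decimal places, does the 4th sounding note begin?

note 4 onset = 3b = 2250.0ms

1. 0.0ms @ 0 + 1125.0ms (3/2)
2. 1125.0ms @ 3/2 + 562.5ms (3/4)
3. 1687.5ms @ 9/4 + 562.5ms (3/4)
4. 2250.0ms @ 3 + 562.5ms (3/4)
5. 2812.5ms @ 15/4 + 562.5ms (3/4)
6. 3375.0ms @ 9/2 + 562.5ms (3/4)
7. 3937.5ms @ 21/4 + 562.5ms (3/4)
8. 4500.0ms @ 6 + 2250.0ms (3)
9. 6750.0ms @ 9 + 2250.0ms (3)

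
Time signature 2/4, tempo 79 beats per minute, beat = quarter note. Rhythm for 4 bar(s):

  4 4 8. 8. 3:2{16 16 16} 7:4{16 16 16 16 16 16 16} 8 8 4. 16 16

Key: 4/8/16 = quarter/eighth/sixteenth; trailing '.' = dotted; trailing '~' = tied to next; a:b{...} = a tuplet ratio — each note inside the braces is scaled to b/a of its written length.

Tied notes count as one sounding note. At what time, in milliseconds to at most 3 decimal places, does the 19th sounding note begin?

1. 0.0ms @ 0 + 759.494ms (1)
2. 759.494ms @ 1 + 759.494ms (1)
3. 1518.987ms @ 2 + 569.62ms (3/4)
4. 2088.608ms @ 11/4 + 569.62ms (3/4)
5. 2658.228ms @ 7/2 + 126.582ms (1/6)
6. 2784.81ms @ 11/3 + 126.582ms (1/6)
7. 2911.392ms @ 23/6 + 126.582ms (1/6)
8. 3037.975ms @ 4 + 108.499ms (1/7)
9. 3146.474ms @ 29/7 + 108.499ms (1/7)
10. 3254.973ms @ 30/7 + 108.499ms (1/7)
11. 3363.472ms @ 31/7 + 108.499ms (1/7)
12. 3471.971ms @ 32/7 + 108.499ms (1/7)
13. 3580.47ms @ 33/7 + 108.499ms (1/7)
14. 3688.969ms @ 34/7 + 108.499ms (1/7)
15. 3797.468ms @ 5 + 379.747ms (1/2)
16. 4177.215ms @ 11/2 + 379.747ms (1/2)
17. 4556.962ms @ 6 + 1139.241ms (3/2)
18. 5696.203ms @ 15/2 + 189.873ms (1/4)
19. 5886.076ms @ 31/4 + 189.873ms (1/4)

note 19 onset = 31/4b = 5886.076ms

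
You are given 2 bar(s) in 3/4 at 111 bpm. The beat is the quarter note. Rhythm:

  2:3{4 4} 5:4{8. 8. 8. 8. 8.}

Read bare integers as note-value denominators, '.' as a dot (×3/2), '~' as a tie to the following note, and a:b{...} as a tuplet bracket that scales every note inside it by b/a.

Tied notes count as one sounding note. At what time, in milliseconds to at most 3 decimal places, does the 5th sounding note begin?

1. 0.0ms @ 0 + 810.811ms (3/2)
2. 810.811ms @ 3/2 + 810.811ms (3/2)
3. 1621.622ms @ 3 + 324.324ms (3/5)
4. 1945.946ms @ 18/5 + 324.324ms (3/5)
5. 2270.27ms @ 21/5 + 324.324ms (3/5)
6. 2594.595ms @ 24/5 + 324.324ms (3/5)
7. 2918.919ms @ 27/5 + 324.324ms (3/5)

note 5 onset = 21/5b = 2270.27ms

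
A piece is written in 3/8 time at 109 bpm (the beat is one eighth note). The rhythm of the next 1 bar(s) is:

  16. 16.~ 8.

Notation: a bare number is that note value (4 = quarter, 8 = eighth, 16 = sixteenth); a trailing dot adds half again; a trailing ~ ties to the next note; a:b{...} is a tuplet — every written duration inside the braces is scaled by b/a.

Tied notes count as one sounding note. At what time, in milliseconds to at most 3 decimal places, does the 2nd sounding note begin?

1. 0.0ms @ 0 + 412.844ms (3/4)
2. 412.844ms @ 3/4 + 1238.532ms (9/4)

note 2 onset = 3/4b = 412.844ms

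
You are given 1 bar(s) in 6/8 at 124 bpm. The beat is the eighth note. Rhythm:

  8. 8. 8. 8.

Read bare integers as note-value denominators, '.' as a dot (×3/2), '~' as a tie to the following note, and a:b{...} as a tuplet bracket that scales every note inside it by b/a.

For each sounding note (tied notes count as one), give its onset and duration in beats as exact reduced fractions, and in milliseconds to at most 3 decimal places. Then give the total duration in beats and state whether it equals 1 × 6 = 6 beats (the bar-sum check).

1) 0.0ms=0b +725.806ms=3/2b
2) 725.806ms=3/2b +725.806ms=3/2b
3) 1451.613ms=3b +725.806ms=3/2b
4) 2177.419ms=9/2b +725.806ms=3/2b
Σ=6b of 6 (124bpm 6/8) — PASS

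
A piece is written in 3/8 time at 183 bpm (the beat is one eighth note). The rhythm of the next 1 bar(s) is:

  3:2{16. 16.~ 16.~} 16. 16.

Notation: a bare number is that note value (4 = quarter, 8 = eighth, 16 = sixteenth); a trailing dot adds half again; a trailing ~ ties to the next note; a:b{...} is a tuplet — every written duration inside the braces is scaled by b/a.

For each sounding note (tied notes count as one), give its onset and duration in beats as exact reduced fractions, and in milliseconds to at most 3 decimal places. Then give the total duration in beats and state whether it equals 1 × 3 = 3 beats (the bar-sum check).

1) 0.0ms=0b +163.934ms=1/2b
2) 163.934ms=1/2b +573.77ms=7/4b
3) 737.705ms=9/4b +245.902ms=3/4b
Σ=3b of 3 (183bpm 3/8) — PASS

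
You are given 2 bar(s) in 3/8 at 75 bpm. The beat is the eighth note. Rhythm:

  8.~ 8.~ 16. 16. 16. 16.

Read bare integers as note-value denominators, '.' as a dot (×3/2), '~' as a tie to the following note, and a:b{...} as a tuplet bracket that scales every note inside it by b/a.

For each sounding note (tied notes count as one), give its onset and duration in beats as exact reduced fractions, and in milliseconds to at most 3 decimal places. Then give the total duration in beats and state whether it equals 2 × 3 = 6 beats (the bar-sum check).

1) 0.0ms=0b +3000.0ms=15/4b
2) 3000.0ms=15/4b +600.0ms=3/4b
3) 3600.0ms=9/2b +600.0ms=3/4b
4) 4200.0ms=21/4b +600.0ms=3/4b
Σ=6b of 6 (75bpm 3/8) — PASS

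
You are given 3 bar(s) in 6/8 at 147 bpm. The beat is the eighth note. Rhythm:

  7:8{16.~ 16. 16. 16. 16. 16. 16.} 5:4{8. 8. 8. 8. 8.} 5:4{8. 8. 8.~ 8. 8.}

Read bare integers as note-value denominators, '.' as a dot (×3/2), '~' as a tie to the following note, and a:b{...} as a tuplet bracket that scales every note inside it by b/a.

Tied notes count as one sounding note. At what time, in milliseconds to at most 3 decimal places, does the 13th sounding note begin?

1. 0.0ms @ 0 + 699.708ms (12/7)
2. 699.708ms @ 12/7 + 349.854ms (6/7)
3. 1049.563ms @ 18/7 + 349.854ms (6/7)
4. 1399.417ms @ 24/7 + 349.854ms (6/7)
5. 1749.271ms @ 30/7 + 349.854ms (6/7)
6. 2099.125ms @ 36/7 + 349.854ms (6/7)
7. 2448.98ms @ 6 + 489.796ms (6/5)
8. 2938.776ms @ 36/5 + 489.796ms (6/5)
9. 3428.571ms @ 42/5 + 489.796ms (6/5)
10. 3918.367ms @ 48/5 + 489.796ms (6/5)
11. 4408.163ms @ 54/5 + 489.796ms (6/5)
12. 4897.959ms @ 12 + 489.796ms (6/5)
13. 5387.755ms @ 66/5 + 489.796ms (6/5)
14. 5877.551ms @ 72/5 + 979.592ms (12/5)
15. 6857.143ms @ 84/5 + 489.796ms (6/5)

note 13 onset = 66/5b = 5387.755ms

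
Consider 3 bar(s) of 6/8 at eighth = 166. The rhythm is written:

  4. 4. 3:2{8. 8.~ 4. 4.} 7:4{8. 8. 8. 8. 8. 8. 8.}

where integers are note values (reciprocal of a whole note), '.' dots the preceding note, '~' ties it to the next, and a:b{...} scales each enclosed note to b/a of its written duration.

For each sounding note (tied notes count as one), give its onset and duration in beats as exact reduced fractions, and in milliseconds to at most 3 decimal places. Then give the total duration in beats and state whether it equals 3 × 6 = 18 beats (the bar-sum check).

1) 0.0ms=0b +1084.337ms=3b
2) 1084.337ms=3b +1084.337ms=3b
3) 2168.675ms=6b +361.446ms=1b
4) 2530.12ms=7b +1084.337ms=3b
5) 3614.458ms=10b +722.892ms=2b
6) 4337.349ms=12b +309.811ms=6/7b
7) 4647.16ms=90/7b +309.811ms=6/7b
8) 4956.971ms=96/7b +309.811ms=6/7b
9) 5266.781ms=102/7b +309.811ms=6/7b
10) 5576.592ms=108/7b +309.811ms=6/7b
11) 5886.403ms=114/7b +309.811ms=6/7b
12) 6196.213ms=120/7b +309.811ms=6/7b
Σ=18b of 18 (166bpm 6/8) — PASS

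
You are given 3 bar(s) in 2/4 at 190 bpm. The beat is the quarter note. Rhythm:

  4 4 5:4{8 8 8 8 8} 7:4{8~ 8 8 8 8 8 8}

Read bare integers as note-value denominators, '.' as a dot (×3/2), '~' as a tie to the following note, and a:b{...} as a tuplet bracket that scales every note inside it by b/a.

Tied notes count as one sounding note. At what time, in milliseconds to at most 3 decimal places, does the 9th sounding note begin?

1. 0.0ms @ 0 + 315.789ms (1)
2. 315.789ms @ 1 + 315.789ms (1)
3. 631.579ms @ 2 + 126.316ms (2/5)
4. 757.895ms @ 12/5 + 126.316ms (2/5)
5. 884.211ms @ 14/5 + 126.316ms (2/5)
6. 1010.526ms @ 16/5 + 126.316ms (2/5)
7. 1136.842ms @ 18/5 + 126.316ms (2/5)
8. 1263.158ms @ 4 + 180.451ms (4/7)
9. 1443.609ms @ 32/7 + 90.226ms (2/7)
10. 1533.835ms @ 34/7 + 90.226ms (2/7)
11. 1624.06ms @ 36/7 + 90.226ms (2/7)
12. 1714.286ms @ 38/7 + 90.226ms (2/7)
13. 1804.511ms @ 40/7 + 90.226ms (2/7)

note 9 onset = 32/7b = 1443.609ms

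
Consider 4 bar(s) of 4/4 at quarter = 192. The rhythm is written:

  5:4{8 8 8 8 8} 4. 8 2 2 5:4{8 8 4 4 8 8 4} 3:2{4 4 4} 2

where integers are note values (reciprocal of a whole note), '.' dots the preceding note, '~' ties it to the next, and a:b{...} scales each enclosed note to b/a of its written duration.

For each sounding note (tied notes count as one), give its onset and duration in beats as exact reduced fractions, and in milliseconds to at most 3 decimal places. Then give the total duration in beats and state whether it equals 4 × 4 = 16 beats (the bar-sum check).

1) 0.0ms=0b +125.0ms=2/5b
2) 125.0ms=2/5b +125.0ms=2/5b
3) 250.0ms=4/5b +125.0ms=2/5b
4) 375.0ms=6/5b +125.0ms=2/5b
5) 500.0ms=8/5b +125.0ms=2/5b
6) 625.0ms=2b +468.75ms=3/2b
7) 1093.75ms=7/2b +156.25ms=1/2b
8) 1250.0ms=4b +625.0ms=2b
9) 1875.0ms=6b +625.0ms=2b
10) 2500.0ms=8b +125.0ms=2/5b
11) 2625.0ms=42/5b +125.0ms=2/5b
12) 2750.0ms=44/5b +250.0ms=4/5b
13) 3000.0ms=48/5b +250.0ms=4/5b
14) 3250.0ms=52/5b +125.0ms=2/5b
15) 3375.0ms=54/5b +125.0ms=2/5b
16) 3500.0ms=56/5b +250.0ms=4/5b
17) 3750.0ms=12b +208.333ms=2/3b
18) 3958.333ms=38/3b +208.333ms=2/3b
19) 4166.667ms=40/3b +208.333ms=2/3b
20) 4375.0ms=14b +625.0ms=2b
Σ=16b of 16 (192bpm 4/4) — PASS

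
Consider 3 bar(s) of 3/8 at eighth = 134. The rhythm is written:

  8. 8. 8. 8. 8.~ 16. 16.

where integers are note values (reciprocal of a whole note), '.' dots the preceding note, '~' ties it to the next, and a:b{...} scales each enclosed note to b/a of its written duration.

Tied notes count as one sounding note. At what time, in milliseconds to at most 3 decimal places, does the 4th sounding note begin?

1. 0.0ms @ 0 + 671.642ms (3/2)
2. 671.642ms @ 3/2 + 671.642ms (3/2)
3. 1343.284ms @ 3 + 671.642ms (3/2)
4. 2014.925ms @ 9/2 + 671.642ms (3/2)
5. 2686.567ms @ 6 + 1007.463ms (9/4)
6. 3694.03ms @ 33/4 + 335.821ms (3/4)

note 4 onset = 9/2b = 2014.925ms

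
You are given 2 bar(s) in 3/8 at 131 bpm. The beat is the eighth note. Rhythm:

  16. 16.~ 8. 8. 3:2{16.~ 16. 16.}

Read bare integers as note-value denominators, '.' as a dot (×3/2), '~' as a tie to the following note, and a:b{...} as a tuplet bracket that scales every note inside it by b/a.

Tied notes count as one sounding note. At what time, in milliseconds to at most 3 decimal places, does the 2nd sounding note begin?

note 2 onset = 3/4b = 343.511ms

1. 0.0ms @ 0 + 343.511ms (3/4)
2. 343.511ms @ 3/4 + 1030.534ms (9/4)
3. 1374.046ms @ 3 + 687.023ms (3/2)
4. 2061.069ms @ 9/2 + 458.015ms (1)
5. 2519.084ms @ 11/2 + 229.008ms (1/2)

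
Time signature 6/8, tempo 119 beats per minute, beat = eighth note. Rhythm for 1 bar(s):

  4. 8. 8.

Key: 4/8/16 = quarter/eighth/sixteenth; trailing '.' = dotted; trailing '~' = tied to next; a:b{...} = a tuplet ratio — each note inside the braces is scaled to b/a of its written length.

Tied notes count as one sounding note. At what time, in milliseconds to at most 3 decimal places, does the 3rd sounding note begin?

1. 0.0ms @ 0 + 1512.605ms (3)
2. 1512.605ms @ 3 + 756.303ms (3/2)
3. 2268.908ms @ 9/2 + 756.303ms (3/2)

note 3 onset = 9/2b = 2268.908ms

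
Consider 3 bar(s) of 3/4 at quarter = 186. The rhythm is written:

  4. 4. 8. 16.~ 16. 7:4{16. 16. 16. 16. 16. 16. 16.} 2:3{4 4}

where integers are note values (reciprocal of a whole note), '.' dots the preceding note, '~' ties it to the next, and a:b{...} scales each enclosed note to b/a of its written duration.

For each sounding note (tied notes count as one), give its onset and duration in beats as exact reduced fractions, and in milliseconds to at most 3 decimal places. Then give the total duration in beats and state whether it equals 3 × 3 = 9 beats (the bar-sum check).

1) 0.0ms=0b +483.871ms=3/2b
2) 483.871ms=3/2b +483.871ms=3/2b
3) 967.742ms=3b +241.935ms=3/4b
4) 1209.677ms=15/4b +241.935ms=3/4b
5) 1451.613ms=9/2b +69.124ms=3/14b
6) 1520.737ms=33/7b +69.124ms=3/14b
7) 1589.862ms=69/14b +69.124ms=3/14b
8) 1658.986ms=36/7b +69.124ms=3/14b
9) 1728.111ms=75/14b +69.124ms=3/14b
10) 1797.235ms=39/7b +69.124ms=3/14b
11) 1866.359ms=81/14b +69.124ms=3/14b
12) 1935.484ms=6b +483.871ms=3/2b
13) 2419.355ms=15/2b +483.871ms=3/2b
Σ=9b of 9 (186bpm 3/4) — PASS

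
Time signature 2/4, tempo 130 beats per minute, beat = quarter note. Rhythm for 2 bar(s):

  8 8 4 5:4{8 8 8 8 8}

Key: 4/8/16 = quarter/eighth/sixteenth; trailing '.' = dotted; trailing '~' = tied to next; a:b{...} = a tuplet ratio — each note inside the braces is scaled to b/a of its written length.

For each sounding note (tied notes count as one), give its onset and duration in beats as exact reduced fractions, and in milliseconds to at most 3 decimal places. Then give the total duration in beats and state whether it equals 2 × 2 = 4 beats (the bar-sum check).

1) 0.0ms=0b +230.769ms=1/2b
2) 230.769ms=1/2b +230.769ms=1/2b
3) 461.538ms=1b +461.538ms=1b
4) 923.077ms=2b +184.615ms=2/5b
5) 1107.692ms=12/5b +184.615ms=2/5b
6) 1292.308ms=14/5b +184.615ms=2/5b
7) 1476.923ms=16/5b +184.615ms=2/5b
8) 1661.538ms=18/5b +184.615ms=2/5b
Σ=4b of 4 (130bpm 2/4) — PASS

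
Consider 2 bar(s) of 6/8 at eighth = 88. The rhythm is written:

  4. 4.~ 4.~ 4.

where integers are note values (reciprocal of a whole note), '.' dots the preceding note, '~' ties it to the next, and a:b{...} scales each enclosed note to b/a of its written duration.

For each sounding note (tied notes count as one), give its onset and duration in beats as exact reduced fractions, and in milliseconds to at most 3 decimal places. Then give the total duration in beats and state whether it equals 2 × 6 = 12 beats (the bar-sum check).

1) 0.0ms=0b +2045.455ms=3b
2) 2045.455ms=3b +6136.364ms=9b
Σ=12b of 12 (88bpm 6/8) — PASS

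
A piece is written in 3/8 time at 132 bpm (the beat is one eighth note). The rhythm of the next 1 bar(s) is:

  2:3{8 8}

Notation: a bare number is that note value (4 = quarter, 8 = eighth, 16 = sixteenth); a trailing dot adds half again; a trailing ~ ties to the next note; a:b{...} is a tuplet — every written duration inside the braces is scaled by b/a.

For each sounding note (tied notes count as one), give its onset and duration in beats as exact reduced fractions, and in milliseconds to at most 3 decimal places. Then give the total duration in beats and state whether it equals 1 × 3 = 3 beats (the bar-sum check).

1) 0.0ms=0b +681.818ms=3/2b
2) 681.818ms=3/2b +681.818ms=3/2b
Σ=3b of 3 (132bpm 3/8) — PASS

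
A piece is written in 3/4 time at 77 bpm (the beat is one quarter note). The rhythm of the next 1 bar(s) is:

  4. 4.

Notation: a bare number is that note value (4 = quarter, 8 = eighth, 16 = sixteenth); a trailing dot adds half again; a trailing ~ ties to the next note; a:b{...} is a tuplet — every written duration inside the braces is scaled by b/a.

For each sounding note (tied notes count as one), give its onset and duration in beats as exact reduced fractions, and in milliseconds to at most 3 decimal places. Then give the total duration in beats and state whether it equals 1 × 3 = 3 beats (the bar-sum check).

1) 0.0ms=0b +1168.831ms=3/2b
2) 1168.831ms=3/2b +1168.831ms=3/2b
Σ=3b of 3 (77bpm 3/4) — PASS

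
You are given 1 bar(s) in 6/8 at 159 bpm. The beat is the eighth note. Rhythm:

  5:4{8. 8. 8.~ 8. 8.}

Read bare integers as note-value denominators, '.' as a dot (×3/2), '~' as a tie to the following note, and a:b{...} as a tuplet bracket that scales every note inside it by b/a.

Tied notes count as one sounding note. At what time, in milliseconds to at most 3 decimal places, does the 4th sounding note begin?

note 4 onset = 24/5b = 1811.321ms

1. 0.0ms @ 0 + 452.83ms (6/5)
2. 452.83ms @ 6/5 + 452.83ms (6/5)
3. 905.66ms @ 12/5 + 905.66ms (12/5)
4. 1811.321ms @ 24/5 + 452.83ms (6/5)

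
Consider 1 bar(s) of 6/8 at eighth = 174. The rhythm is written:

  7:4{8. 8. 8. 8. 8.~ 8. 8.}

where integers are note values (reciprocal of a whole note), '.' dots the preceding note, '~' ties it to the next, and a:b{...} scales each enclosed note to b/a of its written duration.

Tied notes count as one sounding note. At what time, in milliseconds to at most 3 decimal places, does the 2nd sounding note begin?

1. 0.0ms @ 0 + 295.567ms (6/7)
2. 295.567ms @ 6/7 + 295.567ms (6/7)
3. 591.133ms @ 12/7 + 295.567ms (6/7)
4. 886.7ms @ 18/7 + 295.567ms (6/7)
5. 1182.266ms @ 24/7 + 591.133ms (12/7)
6. 1773.399ms @ 36/7 + 295.567ms (6/7)

note 2 onset = 6/7b = 295.567ms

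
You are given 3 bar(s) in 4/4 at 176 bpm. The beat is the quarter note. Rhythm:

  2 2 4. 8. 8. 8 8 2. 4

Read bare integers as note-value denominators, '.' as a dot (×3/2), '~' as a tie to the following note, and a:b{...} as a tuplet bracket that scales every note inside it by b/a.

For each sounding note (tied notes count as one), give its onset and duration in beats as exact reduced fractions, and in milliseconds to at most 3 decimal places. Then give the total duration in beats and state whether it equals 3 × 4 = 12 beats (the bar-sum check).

1) 0.0ms=0b +681.818ms=2b
2) 681.818ms=2b +681.818ms=2b
3) 1363.636ms=4b +511.364ms=3/2b
4) 1875.0ms=11/2b +255.682ms=3/4b
5) 2130.682ms=25/4b +255.682ms=3/4b
6) 2386.364ms=7b +170.455ms=1/2b
7) 2556.818ms=15/2b +170.455ms=1/2b
8) 2727.273ms=8b +1022.727ms=3b
9) 3750.0ms=11b +340.909ms=1b
Σ=12b of 12 (176bpm 4/4) — PASS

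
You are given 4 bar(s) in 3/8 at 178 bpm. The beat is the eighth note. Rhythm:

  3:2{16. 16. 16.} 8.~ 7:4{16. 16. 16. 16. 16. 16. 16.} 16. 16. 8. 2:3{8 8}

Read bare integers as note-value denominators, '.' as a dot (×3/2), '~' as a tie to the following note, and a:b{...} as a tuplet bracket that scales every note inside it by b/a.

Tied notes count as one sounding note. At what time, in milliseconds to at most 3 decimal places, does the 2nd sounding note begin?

note 2 onset = 1/2b = 168.539ms

1. 0.0ms @ 0 + 168.539ms (1/2)
2. 168.539ms @ 1/2 + 168.539ms (1/2)
3. 337.079ms @ 1 + 168.539ms (1/2)
4. 505.618ms @ 3/2 + 650.08ms (27/14)
5. 1155.698ms @ 24/7 + 144.462ms (3/7)
6. 1300.161ms @ 27/7 + 144.462ms (3/7)
7. 1444.623ms @ 30/7 + 144.462ms (3/7)
8. 1589.085ms @ 33/7 + 144.462ms (3/7)
9. 1733.547ms @ 36/7 + 144.462ms (3/7)
10. 1878.01ms @ 39/7 + 144.462ms (3/7)
11. 2022.472ms @ 6 + 252.809ms (3/4)
12. 2275.281ms @ 27/4 + 252.809ms (3/4)
13. 2528.09ms @ 15/2 + 505.618ms (3/2)
14. 3033.708ms @ 9 + 505.618ms (3/2)
15. 3539.326ms @ 21/2 + 505.618ms (3/2)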